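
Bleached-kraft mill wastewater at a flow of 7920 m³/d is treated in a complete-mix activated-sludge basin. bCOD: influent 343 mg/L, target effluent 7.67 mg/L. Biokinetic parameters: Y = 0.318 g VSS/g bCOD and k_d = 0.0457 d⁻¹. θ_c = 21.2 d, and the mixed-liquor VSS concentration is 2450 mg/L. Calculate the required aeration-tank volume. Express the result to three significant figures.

V ≈ 3710 m³

Rearranging the biomass balance for a CMAS with decay, V = Y·Q·ΔS·θ_c / [X·(1+k_d θ_c)] = 0.318 × 7920 × (343 − 7.67) × 21.2 / [2450 × (1 + 0.0457 × 21.2)] = 1.79×10^7 / 4824 = 3712 m³.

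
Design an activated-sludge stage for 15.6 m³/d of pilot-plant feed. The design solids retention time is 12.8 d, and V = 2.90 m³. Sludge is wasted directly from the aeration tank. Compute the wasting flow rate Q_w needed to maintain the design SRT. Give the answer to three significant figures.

With mixed-liquor wasting, θ_c = V/Q_w, so Q_w = V/θ_c = 2.900/12.8 = 0.2266 m³/d.

Q_w ≈ 0.227 m³/d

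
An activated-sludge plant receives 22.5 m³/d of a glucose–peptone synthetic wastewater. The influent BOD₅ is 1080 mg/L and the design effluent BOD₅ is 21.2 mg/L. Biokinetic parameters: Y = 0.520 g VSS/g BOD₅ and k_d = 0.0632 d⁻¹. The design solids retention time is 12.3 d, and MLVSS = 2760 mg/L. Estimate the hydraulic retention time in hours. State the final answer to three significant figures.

τ ≈ 33.1 h

Rearranging the biomass balance for a CMAS with decay, V = Y·Q·ΔS·θ_c / [X·(1+k_d θ_c)] = 0.520 × 22.5 × (1080 − 21.2) × 12.3 / [2760 × (1 + 0.0632 × 12.3)] = 1.52×10^5 / 4906 = 31.06 m³.
τ = V/Q = 31.06/22.5 = 1.381 d, or 33.13 h.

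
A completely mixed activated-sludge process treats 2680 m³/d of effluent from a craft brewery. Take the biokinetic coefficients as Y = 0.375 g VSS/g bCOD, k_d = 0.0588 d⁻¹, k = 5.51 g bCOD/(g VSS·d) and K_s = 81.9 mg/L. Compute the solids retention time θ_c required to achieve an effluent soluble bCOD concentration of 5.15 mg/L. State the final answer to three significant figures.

θ_c ≈ 15.8 d

From 1/θ_c = Y·k·S/(K_s + S) − k_d: Y·k·S/(K_s+S) = 0.375 × 5.51 × 5.15 / (81.9 + 5.15) = 0.1222 d⁻¹.
Then 1/θ_c = μ − k_d = 0.1222 − 0.0588 = 0.06344 d⁻¹, giving θ_c = 15.76 d.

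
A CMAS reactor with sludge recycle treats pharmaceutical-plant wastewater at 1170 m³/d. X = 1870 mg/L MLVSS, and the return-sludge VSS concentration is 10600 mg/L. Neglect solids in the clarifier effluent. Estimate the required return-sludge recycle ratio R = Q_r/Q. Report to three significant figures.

Solids balance on the clarifier gives (1+R)X = R·X_r, so R = X/(X_r − X) = 1870 / (10600 − 1870) = 0.2142.

R ≈ 0.214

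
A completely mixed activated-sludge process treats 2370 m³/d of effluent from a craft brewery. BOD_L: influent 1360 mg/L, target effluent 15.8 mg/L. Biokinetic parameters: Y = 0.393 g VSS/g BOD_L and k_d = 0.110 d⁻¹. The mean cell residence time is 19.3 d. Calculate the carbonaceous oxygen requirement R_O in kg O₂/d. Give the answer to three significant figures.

R_O ≈ 2620 kg O₂/d

Observed yield with endogenous decay: Y_obs = Y / (1 + k_d·θ_c) = 0.393 / (1 + 0.110 × 19.3) = 0.393 / 3.123 = 0.1258 g VSS/g BOD_L.
Substrate removed = Q·(S₀ − S) = 2370 m³/d × (1360 − 15.8) g/m³ = 3.19×10^6 g/d = 3186 kg/d.
P_X = Y_obs·Q·(S₀ − S) = 0.1258 × 3186 = 400.9 kg VSS/d.
R_O = Q·(S₀ − S) − 1.42·P_X = 3186 − 1.42 × 400.9 = 2616 kg O₂/d.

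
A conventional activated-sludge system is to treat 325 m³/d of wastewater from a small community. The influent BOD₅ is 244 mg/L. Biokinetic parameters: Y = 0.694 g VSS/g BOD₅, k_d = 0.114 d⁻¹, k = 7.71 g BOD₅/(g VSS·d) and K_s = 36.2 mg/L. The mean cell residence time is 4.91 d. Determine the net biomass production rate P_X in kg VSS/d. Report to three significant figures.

For a completely mixed reactor with recycle the Lawrence–McCarty relation gives S = K_s·(1 + k_d·θ_c) / [θ_c·(Y·k − k_d) − 1] = 36.2 × (1 + 0.114 × 4.91) / [4.91 × (0.694 × 7.71 − 0.114) − 1] = 56.46 / 24.71 = 2.285 mg/L.
Correct the yield for decay: Y_obs = Y/(1 + k_d θ_c) = 0.694 / (1 + 0.114 × 4.91) = 0.694 / 1.560 = 0.4449.
ΔS = 244 − 2.28 = 241.7 mg/L, so the substrate removal rate is 325 × 241.7/1000 = 78.56 kg BOD₅/d.
Net biomass production P_X = Y_obs × Q·(S₀ − S) = 0.4449 × 78.56 = 34.95 kg VSS/d.

P_X ≈ 35.0 kg VSS/d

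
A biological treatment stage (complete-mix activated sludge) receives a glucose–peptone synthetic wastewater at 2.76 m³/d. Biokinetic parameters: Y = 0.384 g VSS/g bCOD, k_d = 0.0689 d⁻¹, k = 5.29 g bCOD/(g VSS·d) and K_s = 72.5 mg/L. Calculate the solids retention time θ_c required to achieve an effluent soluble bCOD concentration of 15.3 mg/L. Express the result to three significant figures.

θ_c ≈ 3.51 d

At the target effluent, Y k S/(K_s+S) = 0.384×5.29×15.3/87.80 = 0.3540 d⁻¹.
θ_c = 1/(μ − k_d) = 1/(0.3540 − 0.0689) = 1/0.2851 = 3.508 d.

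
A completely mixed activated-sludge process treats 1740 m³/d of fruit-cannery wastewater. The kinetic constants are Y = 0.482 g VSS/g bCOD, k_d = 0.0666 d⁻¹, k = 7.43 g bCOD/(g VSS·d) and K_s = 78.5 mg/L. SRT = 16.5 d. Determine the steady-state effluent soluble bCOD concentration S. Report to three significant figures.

S ≈ 2.89 mg/L

From the Monod/SRT balance for a CMAS, S = K_s·(1+k_d θ_c)/[θ_c·(Y k − k_d) − 1] = 78.5 × (1 + 0.0666 × 16.5) / [16.5 × (0.482 × 7.43 − 0.0666) − 1] = 164.8 / 56.99 = 2.891 mg/L.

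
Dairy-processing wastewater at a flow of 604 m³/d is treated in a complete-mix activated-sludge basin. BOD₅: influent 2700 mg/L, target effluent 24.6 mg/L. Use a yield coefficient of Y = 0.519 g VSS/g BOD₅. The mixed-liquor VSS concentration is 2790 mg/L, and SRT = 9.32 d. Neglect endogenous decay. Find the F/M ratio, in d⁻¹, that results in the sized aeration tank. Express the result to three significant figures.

F/M ≈ 0.209 d⁻¹

V·X = Y·Q·ΔS·θ_c gives V = 0.519 × 604 × (2700 − 24.6) × 9.32 / 2790 = 2802 m³.
F/M = applied load / biomass = Q·S₀/(V·X) = 604 × 2700 / (2802 × 2790) = 0.2086 d⁻¹.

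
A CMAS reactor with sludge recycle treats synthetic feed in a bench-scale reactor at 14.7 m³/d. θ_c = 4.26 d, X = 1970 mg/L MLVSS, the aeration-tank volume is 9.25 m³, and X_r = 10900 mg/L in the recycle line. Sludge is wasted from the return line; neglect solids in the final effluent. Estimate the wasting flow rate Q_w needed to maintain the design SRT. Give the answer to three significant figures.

Q_w ≈ 0.392 m³/d

Wasting from the return line (neglecting effluent solids): Q_w = V·X / (θ_c·X_r) = 9.250 × 1970 / (4.26 × 10900) = 0.3924 m³/d.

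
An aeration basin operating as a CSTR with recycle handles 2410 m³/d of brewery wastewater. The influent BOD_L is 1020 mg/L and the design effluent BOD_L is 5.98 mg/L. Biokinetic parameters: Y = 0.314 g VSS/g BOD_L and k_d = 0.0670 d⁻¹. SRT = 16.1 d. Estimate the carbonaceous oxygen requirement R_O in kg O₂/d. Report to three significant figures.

Correct the yield for decay: Y_obs = Y/(1 + k_d θ_c) = 0.314 / (1 + 0.0670 × 16.1) = 0.314 / 2.079 = 0.1511.
Substrate removed = Q·(S₀ − S) = 2410 m³/d × (1020 − 5.98) g/m³ = 2.44×10^6 g/d = 2444 kg/d.
Net sludge production P_X = 0.1511 × 2444 = 369.1 kg VSS/d.
R_O = Q·ΔS − 1.42 P_X = 2444 − 524.2 = 1920 kg O₂/d.

R_O ≈ 1920 kg O₂/d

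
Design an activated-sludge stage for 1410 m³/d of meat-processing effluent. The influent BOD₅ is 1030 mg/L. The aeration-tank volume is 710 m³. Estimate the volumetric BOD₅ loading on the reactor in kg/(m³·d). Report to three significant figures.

L_v = Q S₀ / V = 1410 × 1030 × 10⁻³ / 710.0 = 2.045 kg/(m³·d).

L_v ≈ 2.05 kg BOD₅/(m³·d)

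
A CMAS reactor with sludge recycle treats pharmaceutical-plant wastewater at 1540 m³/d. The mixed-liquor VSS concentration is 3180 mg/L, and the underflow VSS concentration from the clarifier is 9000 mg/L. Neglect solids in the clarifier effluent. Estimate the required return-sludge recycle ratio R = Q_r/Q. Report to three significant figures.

R ≈ 0.546

Solids balance on the clarifier gives (1+R)X = R·X_r, so R = X/(X_r − X) = 3180 / (9000 − 3180) = 0.5464.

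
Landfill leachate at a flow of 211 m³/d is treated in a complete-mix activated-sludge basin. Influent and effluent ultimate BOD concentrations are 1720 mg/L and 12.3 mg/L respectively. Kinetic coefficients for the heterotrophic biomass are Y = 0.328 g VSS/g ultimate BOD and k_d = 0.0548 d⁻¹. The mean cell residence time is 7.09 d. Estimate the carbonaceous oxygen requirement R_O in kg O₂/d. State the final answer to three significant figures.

R_O ≈ 239 kg O₂/d

The observed yield is Y_obs = Y/(1 + k_d·θ_c) = 0.328 / (1 + 0.0548 × 7.09) = 0.328 / 1.389 = 0.2362 g VSS per g ultimate BOD removed.
Mass of ultimate BOD removed per day: Q(S₀ − S) = 211 × 1708 g/m³ = 360.3 kg/d.
P_X = Y_obs·Q·(S₀ − S) = 0.2362 × 360.3 = 85.12 kg VSS/d.
Carbonaceous O₂ demand = substrate oxidised − cell-mass equivalent = 360.3 − 1.42 × 85.12 = 239.5 kg O₂/d.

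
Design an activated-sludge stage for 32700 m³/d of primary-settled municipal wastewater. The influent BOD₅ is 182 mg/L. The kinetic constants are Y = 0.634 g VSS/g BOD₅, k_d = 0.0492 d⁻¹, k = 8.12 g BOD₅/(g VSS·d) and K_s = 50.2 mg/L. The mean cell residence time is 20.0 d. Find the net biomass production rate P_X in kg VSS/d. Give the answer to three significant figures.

P_X ≈ 1890 kg VSS/d

Effluent substrate depends only on kinetics and SRT: S = K_s(1 + k_d θ_c) / [θ_c(Yk − k_d) − 1] = 50.2 × (1 + 0.0492 × 20.0) / [20.0 × (0.634 × 8.12 − 0.0492) − 1] = 99.60 / 101.0 = 0.9863 mg/L.
Y_obs = Y / (1 + k_d θ_c) = 0.634 / (1 + 0.0492 × 20.0) = 0.634 / 1.984 = 0.3196.
Substrate removed = Q·(S₀ − S) = 32700 m³/d × (182 − 0.986) g/m³ = 5.92×10^6 g/d = 5919 kg/d.
Biomass produced: P_X = Y_obs·Q·ΔS = 0.3196 × 5919 ≈ 1892 kg VSS/d.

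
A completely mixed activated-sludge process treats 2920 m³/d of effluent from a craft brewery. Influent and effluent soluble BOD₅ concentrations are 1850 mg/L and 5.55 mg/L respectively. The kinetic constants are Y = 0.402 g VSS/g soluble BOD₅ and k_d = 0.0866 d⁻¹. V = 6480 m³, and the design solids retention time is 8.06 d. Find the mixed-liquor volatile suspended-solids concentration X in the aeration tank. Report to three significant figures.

X ≈ 1590 mg/L

From V·X·(1 + k_d·θ_c) = Y·Q·(S₀ − S)·θ_c: X = 0.402 × 2920 × (1850 − 5.55) × 8.06 / [6480 × (1 + 0.0866 × 8.06)] = 1586 mg/L.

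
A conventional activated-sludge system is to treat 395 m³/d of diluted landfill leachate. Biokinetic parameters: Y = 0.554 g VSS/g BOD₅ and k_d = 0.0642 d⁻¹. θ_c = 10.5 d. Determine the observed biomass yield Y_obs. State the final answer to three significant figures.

Observed yield with endogenous decay: Y_obs = Y / (1 + k_d·θ_c) = 0.554 / (1 + 0.0642 × 10.5) = 0.554 / 1.674 = 0.3309 g VSS/g BOD₅.

Y_obs ≈ 0.331 g VSS/g BOD₅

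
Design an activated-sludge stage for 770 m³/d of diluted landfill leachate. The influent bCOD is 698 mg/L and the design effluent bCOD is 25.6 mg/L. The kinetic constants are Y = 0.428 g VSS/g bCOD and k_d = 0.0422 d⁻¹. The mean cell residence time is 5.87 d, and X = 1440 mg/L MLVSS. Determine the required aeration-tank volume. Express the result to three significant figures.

Steady-state biomass mass balance: V·X·(1 + k_d·θ_c) = Y·Q·(S₀ − S)·θ_c, so V = 0.428 × 770 × (698 − 25.6) × 5.87 / [1440 × (1 + 0.0422 × 5.87)] = 1.3×10^6 / 1797 = 724.0 m³.

V ≈ 724 m³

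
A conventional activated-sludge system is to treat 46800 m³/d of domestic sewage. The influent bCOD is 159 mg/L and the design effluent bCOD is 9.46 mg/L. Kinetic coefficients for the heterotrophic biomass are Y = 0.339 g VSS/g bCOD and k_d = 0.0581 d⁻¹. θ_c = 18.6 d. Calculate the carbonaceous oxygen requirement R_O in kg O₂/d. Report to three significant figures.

R_O ≈ 5380 kg O₂/d

The observed yield is Y_obs = Y/(1 + k_d·θ_c) = 0.339 / (1 + 0.0581 × 18.6) = 0.339 / 2.081 = 0.1629 g VSS per g bCOD removed.
Q·(S₀ − S) = 46800 × (159 − 9.46) × 10⁻³ = 6998 kg/d removed.
Biomass synthesised: P_X = Y_obs × 6998 = 1140 kg VSS/d.
R_O = Q·ΔS − 1.42 P_X = 6998 − 1619 = 5379 kg O₂/d.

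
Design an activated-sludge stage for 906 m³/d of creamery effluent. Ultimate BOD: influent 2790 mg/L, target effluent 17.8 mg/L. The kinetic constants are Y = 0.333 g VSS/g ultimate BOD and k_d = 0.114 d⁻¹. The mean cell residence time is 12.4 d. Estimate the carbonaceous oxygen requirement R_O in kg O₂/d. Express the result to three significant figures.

Y_obs = Y / (1 + k_d θ_c) = 0.333 / (1 + 0.114 × 12.4) = 0.333 / 2.414 = 0.1380.
Q·(S₀ − S) = 906 × (2790 − 17.8) × 10⁻³ = 2512 kg/d removed.
P_X = Y_obs·Q·(S₀ − S) = 0.1380 × 2512 = 346.5 kg VSS/d.
Carbonaceous O₂ demand = substrate oxidised − cell-mass equivalent = 2512 − 1.42 × 346.5 = 2020 kg O₂/d.

R_O ≈ 2020 kg O₂/d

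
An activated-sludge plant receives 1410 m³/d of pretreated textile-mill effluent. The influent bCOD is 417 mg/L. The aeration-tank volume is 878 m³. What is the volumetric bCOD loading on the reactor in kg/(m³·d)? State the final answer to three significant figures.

L_v = Q S₀ / V = 1410 × 417 × 10⁻³ / 878.0 = 0.6697 kg/(m³·d).

L_v ≈ 0.670 kg bCOD/(m³·d)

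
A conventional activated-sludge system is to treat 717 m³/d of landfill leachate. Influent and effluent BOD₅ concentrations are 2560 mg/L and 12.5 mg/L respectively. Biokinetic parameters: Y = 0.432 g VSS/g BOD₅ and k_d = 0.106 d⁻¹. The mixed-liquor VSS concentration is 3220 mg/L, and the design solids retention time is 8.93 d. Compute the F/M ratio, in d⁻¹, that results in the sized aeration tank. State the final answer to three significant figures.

Rearranging the biomass balance for a CMAS with decay, V = Y·Q·ΔS·θ_c / [X·(1+k_d θ_c)] = 0.432 × 717 × (2560 − 12.5) × 8.93 / [3220 × (1 + 0.106 × 8.93)] = 7.05×10^6 / 6268 = 1124 m³.
Food-to-microorganism ratio F/M = Q S₀ / (V X) = 717 × 2560 / (1124 × 3220) = 0.5071 d⁻¹.

F/M ≈ 0.507 d⁻¹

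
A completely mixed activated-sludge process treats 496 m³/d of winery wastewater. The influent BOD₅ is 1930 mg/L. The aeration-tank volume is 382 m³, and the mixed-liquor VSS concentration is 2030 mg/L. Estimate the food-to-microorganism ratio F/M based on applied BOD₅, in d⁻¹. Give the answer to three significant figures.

F/M ≈ 1.23 d⁻¹

F/M = applied load / biomass = Q·S₀/(V·X) = 496 × 1930 / (382.0 × 2030) = 1.234 d⁻¹.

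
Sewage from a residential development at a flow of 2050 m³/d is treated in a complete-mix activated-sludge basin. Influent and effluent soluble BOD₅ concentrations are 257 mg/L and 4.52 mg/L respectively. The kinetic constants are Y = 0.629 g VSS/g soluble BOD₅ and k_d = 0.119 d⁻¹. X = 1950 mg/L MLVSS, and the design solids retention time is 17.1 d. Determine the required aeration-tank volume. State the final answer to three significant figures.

V ≈ 941 m³

Rearranging the biomass balance for a CMAS with decay, V = Y·Q·ΔS·θ_c / [X·(1+k_d θ_c)] = 0.629 × 2050 × (257 − 4.52) × 17.1 / [1950 × (1 + 0.119 × 17.1)] = 5.57×10^6 / 5918 = 940.7 m³.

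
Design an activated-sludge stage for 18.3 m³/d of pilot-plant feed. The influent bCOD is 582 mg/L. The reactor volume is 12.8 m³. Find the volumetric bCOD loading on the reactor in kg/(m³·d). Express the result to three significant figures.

L_v ≈ 0.832 kg bCOD/(m³·d)

Applied bCOD load per unit volume = Q·S₀/V = (18.3 × 582/1000)/12.80 = 0.8321 kg bCOD·m⁻³·d⁻¹.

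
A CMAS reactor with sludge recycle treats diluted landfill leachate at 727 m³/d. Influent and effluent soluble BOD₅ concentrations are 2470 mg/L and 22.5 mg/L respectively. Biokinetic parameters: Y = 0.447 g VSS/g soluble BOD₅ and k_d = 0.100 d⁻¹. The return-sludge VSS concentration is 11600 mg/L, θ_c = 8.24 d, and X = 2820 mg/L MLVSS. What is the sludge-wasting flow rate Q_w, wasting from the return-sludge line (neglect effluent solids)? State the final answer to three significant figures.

Q_w ≈ 37.6 m³/d

From the SRT design equation V = Y Q (S₀−S) θ_c / [X (1 + k_d θ_c)] = 0.447 × 727 × (2470 − 22.5) × 8.24 / [2820 × (1 + 0.100 × 8.24)] = 6.55×10^6 / 5144 = 1274 m³.
Q_w = (V·X)/(θ_c X_r) = 1274 × 2820 / (8.24 × 11600) = 37.59 m³/d.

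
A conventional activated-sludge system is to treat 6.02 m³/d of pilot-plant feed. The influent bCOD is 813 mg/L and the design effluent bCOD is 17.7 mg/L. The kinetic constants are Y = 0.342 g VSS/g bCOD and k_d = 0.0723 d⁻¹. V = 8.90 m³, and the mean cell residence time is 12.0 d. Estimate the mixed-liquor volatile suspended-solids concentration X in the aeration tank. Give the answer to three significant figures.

X ≈ 1180 mg/L

Solving the biomass balance for X: X = Y Q (S₀−S) θ_c / [V (1+k_d θ_c)] = 0.342 × 6.02 × (813 − 17.7) × 12.0 / [8.90 × (1 + 0.0723 × 12.0)] = 1182 mg/L.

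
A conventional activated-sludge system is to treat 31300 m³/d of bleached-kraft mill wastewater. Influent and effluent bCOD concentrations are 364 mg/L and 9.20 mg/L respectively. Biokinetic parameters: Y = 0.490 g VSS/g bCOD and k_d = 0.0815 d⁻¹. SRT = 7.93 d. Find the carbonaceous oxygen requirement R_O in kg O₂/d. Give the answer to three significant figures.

R_O ≈ 6410 kg O₂/d

Y_obs = Y / (1 + k_d θ_c) = 0.490 / (1 + 0.0815 × 7.93) = 0.490 / 1.646 = 0.2976.
ΔS = 364 − 9.20 = 354.8 mg/L, so the substrate removal rate is 31300 × 354.8/1000 = 11105 kg bCOD/d.
Net sludge production P_X = 0.2976 × 11105 = 3305 kg VSS/d.
R_O = Q·(S₀ − S) − 1.42·P_X = 11105 − 1.42 × 3305 = 6412 kg O₂/d.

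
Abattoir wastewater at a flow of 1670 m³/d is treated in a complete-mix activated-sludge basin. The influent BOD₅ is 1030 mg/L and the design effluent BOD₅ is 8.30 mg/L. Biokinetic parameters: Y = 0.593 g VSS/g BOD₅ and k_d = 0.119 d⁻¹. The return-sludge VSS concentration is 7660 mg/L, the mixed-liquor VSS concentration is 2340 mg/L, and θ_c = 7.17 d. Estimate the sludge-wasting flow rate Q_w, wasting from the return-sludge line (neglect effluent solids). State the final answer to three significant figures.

Q_w ≈ 71.3 m³/d

Steady-state biomass mass balance: V·X·(1 + k_d·θ_c) = Y·Q·(S₀ − S)·θ_c, so V = 0.593 × 1670 × (1030 − 8.30) × 7.17 / [2340 × (1 + 0.119 × 7.17)] = 7.25×10^6 / 4337 = 1673 m³.
Wasting from the return line (neglecting effluent solids): Q_w = V·X / (θ_c·X_r) = 1673 × 2340 / (7.17 × 7660) = 71.27 m³/d.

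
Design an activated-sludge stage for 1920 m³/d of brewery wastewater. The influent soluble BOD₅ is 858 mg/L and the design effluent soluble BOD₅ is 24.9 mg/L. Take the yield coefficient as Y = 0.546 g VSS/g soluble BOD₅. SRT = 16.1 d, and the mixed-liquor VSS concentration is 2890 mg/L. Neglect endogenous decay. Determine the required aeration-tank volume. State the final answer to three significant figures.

V ≈ 4870 m³

With k_d = 0 the design equation reduces to V = Y Q (S₀−S) θ_c / X = 0.546 × 1920 × (858 − 24.9) × 16.1 / 2890 = 4865 m³.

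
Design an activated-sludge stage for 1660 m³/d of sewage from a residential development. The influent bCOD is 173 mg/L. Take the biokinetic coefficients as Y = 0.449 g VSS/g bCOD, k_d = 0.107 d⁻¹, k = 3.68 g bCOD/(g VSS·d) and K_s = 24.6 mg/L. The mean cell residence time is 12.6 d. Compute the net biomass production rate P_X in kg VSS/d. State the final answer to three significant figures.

For a completely mixed reactor with recycle the Lawrence–McCarty relation gives S = K_s·(1 + k_d·θ_c) / [θ_c·(Y·k − k_d) − 1] = 24.6 × (1 + 0.107 × 12.6) / [12.6 × (0.449 × 3.68 − 0.107) − 1] = 57.77 / 18.47 = 3.127 mg/L.
Y_obs = Y / (1 + k_d θ_c) = 0.449 / (1 + 0.107 × 12.6) = 0.449 / 2.348 = 0.1912.
Mass of bCOD removed per day: Q(S₀ − S) = 1660 × 169.9 g/m³ = 282.0 kg/d.
Net biomass production P_X = Y_obs × Q·(S₀ − S) = 0.1912 × 282.0 = 53.92 kg VSS/d.

P_X ≈ 53.9 kg VSS/d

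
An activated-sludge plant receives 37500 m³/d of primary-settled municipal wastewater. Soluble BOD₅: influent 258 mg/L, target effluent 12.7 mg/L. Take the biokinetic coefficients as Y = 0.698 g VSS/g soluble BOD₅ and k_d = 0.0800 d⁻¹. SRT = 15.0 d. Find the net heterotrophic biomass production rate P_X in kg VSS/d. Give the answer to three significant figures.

Observed yield with endogenous decay: Y_obs = Y / (1 + k_d·θ_c) = 0.698 / (1 + 0.0800 × 15.0) = 0.698 / 2.200 = 0.3173 g VSS/g soluble BOD₅.
Mass of soluble BOD₅ removed per day: Q(S₀ − S) = 37500 × 245.3 g/m³ = 9199 kg/d.
So the net sludge growth is P_X = 0.3173 × 9199 = 2919 kg VSS/d.

P_X ≈ 2920 kg VSS/d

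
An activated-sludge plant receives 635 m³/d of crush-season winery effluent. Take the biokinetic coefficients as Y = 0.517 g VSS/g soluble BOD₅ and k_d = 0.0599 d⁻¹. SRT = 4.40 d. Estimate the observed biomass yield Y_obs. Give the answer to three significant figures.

Y_obs ≈ 0.409 g VSS/g soluble BOD₅

Y_obs = Y / (1 + k_d θ_c) = 0.517 / (1 + 0.0599 × 4.40) = 0.517 / 1.264 = 0.4092.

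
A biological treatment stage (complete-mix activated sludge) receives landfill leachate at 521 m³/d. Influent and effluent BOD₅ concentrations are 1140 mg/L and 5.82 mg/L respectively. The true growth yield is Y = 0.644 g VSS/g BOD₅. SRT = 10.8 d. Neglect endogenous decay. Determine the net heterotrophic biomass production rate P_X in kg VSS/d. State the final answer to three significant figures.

P_X ≈ 381 kg VSS/d

Since k_d ≈ 0, Y_obs = Y = 0.644 g VSS/g BOD₅.
ΔS = 1140 − 5.82 = 1134 mg/L, so the substrate removal rate is 521 × 1134/1000 = 590.9 kg BOD₅/d.
So the net sludge growth is P_X = 0.6440 × 590.9 = 380.5 kg VSS/d.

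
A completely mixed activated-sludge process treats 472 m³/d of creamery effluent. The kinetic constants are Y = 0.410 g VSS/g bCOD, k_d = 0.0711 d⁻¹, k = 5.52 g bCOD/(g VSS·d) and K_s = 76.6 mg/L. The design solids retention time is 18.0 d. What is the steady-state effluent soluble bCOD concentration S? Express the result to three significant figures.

From the Monod/SRT balance for a CMAS, S = K_s·(1+k_d θ_c)/[θ_c·(Y k − k_d) − 1] = 76.6 × (1 + 0.0711 × 18.0) / [18.0 × (0.410 × 5.52 − 0.0711) − 1] = 174.6 / 38.46 = 4.541 mg/L.

S ≈ 4.54 mg/L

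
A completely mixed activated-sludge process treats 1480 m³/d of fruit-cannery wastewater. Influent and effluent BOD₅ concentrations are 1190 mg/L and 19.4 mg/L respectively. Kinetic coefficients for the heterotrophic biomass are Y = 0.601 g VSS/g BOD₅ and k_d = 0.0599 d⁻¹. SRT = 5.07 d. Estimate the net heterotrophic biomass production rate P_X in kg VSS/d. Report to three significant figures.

P_X ≈ 799 kg VSS/d

Correct the yield for decay: Y_obs = Y/(1 + k_d θ_c) = 0.601 / (1 + 0.0599 × 5.07) = 0.601 / 1.304 = 0.4610.
Substrate removed = Q·(S₀ − S) = 1480 m³/d × (1190 − 19.4) g/m³ = 1.73×10^6 g/d = 1732 kg/d.
Net biomass production P_X = Y_obs × Q·(S₀ − S) = 0.4610 × 1732 = 798.7 kg VSS/d.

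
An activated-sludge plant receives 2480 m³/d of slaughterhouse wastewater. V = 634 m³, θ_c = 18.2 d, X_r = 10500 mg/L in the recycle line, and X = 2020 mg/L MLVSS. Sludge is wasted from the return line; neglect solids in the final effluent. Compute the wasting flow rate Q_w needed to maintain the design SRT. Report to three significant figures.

θ_c = V·X/(Q_w·X_r) when wasting from the recycle, so Q_w = V·X/(θ_c·X_r) = 634.0 × 2020 / (18.2 × 10500) = 6.702 m³/d.

Q_w ≈ 6.70 m³/d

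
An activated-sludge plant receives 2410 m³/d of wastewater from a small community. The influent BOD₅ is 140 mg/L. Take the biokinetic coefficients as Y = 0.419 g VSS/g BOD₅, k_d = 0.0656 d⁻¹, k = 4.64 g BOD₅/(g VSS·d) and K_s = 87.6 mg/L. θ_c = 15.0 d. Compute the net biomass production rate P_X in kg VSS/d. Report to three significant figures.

P_X ≈ 68.0 kg VSS/d

From the Monod/SRT balance for a CMAS, S = K_s·(1+k_d θ_c)/[θ_c·(Y k − k_d) − 1] = 87.6 × (1 + 0.0656 × 15.0) / [15.0 × (0.419 × 4.64 − 0.0656) − 1] = 173.8 / 27.18 = 6.395 mg/L.
The observed yield is Y_obs = Y/(1 + k_d·θ_c) = 0.419 / (1 + 0.0656 × 15.0) = 0.419 / 1.984 = 0.2112 g VSS per g BOD₅ removed.
Mass of BOD₅ removed per day: Q(S₀ − S) = 2410 × 133.6 g/m³ = 322.0 kg/d.
Net biomass production P_X = Y_obs × Q·(S₀ − S) = 0.2112 × 322.0 = 68.00 kg VSS/d.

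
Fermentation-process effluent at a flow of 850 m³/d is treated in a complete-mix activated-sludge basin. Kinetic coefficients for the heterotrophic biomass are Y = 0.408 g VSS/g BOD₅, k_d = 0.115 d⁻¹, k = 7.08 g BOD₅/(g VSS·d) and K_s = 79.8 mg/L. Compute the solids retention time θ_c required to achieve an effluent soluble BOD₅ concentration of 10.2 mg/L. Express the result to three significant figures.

θ_c ≈ 4.71 d

At the target effluent, Y k S/(K_s+S) = 0.408×7.08×10.2/90.00 = 0.3274 d⁻¹.
Then 1/θ_c = μ − k_d = 0.3274 − 0.115 = 0.2124 d⁻¹, giving θ_c = 4.709 d.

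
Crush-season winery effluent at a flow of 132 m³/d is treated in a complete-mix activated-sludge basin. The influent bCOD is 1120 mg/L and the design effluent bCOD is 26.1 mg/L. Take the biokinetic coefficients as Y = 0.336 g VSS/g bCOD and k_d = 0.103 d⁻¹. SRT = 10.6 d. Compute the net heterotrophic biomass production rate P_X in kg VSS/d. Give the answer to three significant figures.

The observed yield is Y_obs = Y/(1 + k_d·θ_c) = 0.336 / (1 + 0.103 × 10.6) = 0.336 / 2.092 = 0.1606 g VSS per g bCOD removed.
Mass of bCOD removed per day: Q(S₀ − S) = 132 × 1094 g/m³ = 144.4 kg/d.
Biomass produced: P_X = Y_obs·Q·ΔS = 0.1606 × 144.4 ≈ 23.19 kg VSS/d.

P_X ≈ 23.2 kg VSS/d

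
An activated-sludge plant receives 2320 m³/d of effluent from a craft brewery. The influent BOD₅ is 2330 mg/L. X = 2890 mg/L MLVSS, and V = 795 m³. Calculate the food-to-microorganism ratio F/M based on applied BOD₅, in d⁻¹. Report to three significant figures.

F/M = Q·S₀ / (V·X) = 2320 × 2330 / (795.0 × 2890) = 2.353 g BOD₅·(g VSS·d)⁻¹.

F/M ≈ 2.35 d⁻¹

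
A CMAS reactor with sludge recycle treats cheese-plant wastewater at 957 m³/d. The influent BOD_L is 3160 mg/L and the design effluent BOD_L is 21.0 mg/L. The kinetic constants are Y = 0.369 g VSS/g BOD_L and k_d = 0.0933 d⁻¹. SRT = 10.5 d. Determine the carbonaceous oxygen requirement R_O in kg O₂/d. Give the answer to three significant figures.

Correct the yield for decay: Y_obs = Y/(1 + k_d θ_c) = 0.369 / (1 + 0.0933 × 10.5) = 0.369 / 1.980 = 0.1864.
Mass of BOD_L removed per day: Q(S₀ − S) = 957 × 3139 g/m³ = 3004 kg/d.
P_X = Y_obs·Q·(S₀ − S) = 0.1864 × 3004 = 559.9 kg VSS/d.
R_O = Q·ΔS − 1.42 P_X = 3004 − 795.1 = 2209 kg O₂/d.

R_O ≈ 2210 kg O₂/d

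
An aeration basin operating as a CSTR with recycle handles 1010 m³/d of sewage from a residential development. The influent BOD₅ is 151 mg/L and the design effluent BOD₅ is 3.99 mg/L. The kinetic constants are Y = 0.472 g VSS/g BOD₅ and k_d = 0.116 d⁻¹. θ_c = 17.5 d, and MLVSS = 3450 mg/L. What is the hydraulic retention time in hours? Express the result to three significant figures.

From the SRT design equation V = Y Q (S₀−S) θ_c / [X (1 + k_d θ_c)] = 0.472 × 1010 × (151 − 3.99) × 17.5 / [3450 × (1 + 0.116 × 17.5)] = 1.23×10^6 / 10454 = 117.3 m³.
Hydraulic retention time τ = V/Q = 117.3 / 1010 = 0.1162 d = 2.788 h.

τ ≈ 2.79 h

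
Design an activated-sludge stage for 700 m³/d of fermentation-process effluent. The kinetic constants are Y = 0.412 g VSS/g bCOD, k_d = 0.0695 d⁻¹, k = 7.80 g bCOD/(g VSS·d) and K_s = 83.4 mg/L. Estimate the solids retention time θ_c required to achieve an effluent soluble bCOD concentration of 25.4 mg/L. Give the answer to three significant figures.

From 1/θ_c = Y·k·S/(K_s + S) − k_d: Y·k·S/(K_s+S) = 0.412 × 7.80 × 25.4 / (83.4 + 25.4) = 0.7502 d⁻¹.
1/θ_c = 0.7502 − 0.0695 = 0.6807 d⁻¹, so θ_c = 1.469 d.

θ_c ≈ 1.47 d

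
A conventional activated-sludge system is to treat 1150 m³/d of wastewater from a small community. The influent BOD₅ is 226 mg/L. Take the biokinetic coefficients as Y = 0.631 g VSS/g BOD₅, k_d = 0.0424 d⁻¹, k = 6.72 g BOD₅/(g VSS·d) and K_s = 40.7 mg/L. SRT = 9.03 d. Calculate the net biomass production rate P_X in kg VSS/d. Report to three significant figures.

P_X ≈ 118 kg VSS/d

For a completely mixed reactor with recycle the Lawrence–McCarty relation gives S = K_s·(1 + k_d·θ_c) / [θ_c·(Y·k − k_d) − 1] = 40.7 × (1 + 0.0424 × 9.03) / [9.03 × (0.631 × 6.72 − 0.0424) − 1] = 56.28 / 36.91 = 1.525 mg/L.
The observed yield is Y_obs = Y/(1 + k_d·θ_c) = 0.631 / (1 + 0.0424 × 9.03) = 0.631 / 1.383 = 0.4563 g VSS per g BOD₅ removed.
Substrate removed = Q·(S₀ − S) = 1150 m³/d × (226 − 1.52) g/m³ = 2.58×10^5 g/d = 258.2 kg/d.
P_X = Y_obs · Q(S₀ − S) = 0.4563 × 258.2 = 117.8 kg VSS/d.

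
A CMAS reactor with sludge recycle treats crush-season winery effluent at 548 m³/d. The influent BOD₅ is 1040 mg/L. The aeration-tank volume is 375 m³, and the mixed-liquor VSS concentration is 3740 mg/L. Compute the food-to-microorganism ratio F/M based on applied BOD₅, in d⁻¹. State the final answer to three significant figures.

F/M ≈ 0.406 d⁻¹

Food-to-microorganism ratio F/M = Q S₀ / (V X) = 548 × 1040 / (375.0 × 3740) = 0.4064 d⁻¹.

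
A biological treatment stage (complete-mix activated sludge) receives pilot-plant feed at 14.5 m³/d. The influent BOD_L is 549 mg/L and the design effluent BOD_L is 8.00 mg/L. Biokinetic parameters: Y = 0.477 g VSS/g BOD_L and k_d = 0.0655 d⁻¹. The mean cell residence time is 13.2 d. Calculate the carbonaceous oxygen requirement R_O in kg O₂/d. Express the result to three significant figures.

R_O ≈ 4.99 kg O₂/d

The observed yield is Y_obs = Y/(1 + k_d·θ_c) = 0.477 / (1 + 0.0655 × 13.2) = 0.477 / 1.865 = 0.2558 g VSS per g BOD_L removed.
Mass of BOD_L removed per day: Q(S₀ − S) = 14.5 × 541.0 g/m³ = 7.845 kg/d.
Biomass synthesised: P_X = Y_obs × 7.845 = 2.007 kg VSS/d.
Carbonaceous O₂ demand = substrate oxidised − cell-mass equivalent = 7.845 − 1.42 × 2.007 = 4.995 kg O₂/d.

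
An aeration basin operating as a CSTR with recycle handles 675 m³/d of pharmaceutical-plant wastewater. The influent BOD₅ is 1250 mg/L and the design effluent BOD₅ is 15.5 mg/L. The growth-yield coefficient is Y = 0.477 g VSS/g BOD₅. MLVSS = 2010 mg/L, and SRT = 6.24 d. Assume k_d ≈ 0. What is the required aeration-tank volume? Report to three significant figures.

Biomass mass balance (decay neglected): V·X = Y·Q·(S₀ − S)·θ_c, so V = 0.477 × 675 × (1250 − 15.5) × 6.24 / 2010 = 1234 m³.

V ≈ 1230 m³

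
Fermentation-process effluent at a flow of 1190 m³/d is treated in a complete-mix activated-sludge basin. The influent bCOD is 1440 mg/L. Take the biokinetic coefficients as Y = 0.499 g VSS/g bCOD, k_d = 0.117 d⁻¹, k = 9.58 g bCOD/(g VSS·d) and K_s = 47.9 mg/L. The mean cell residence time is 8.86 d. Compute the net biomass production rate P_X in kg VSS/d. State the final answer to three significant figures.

From the Monod/SRT balance for a CMAS, S = K_s·(1+k_d θ_c)/[θ_c·(Y k − k_d) − 1] = 47.9 × (1 + 0.117 × 8.86) / [8.86 × (0.499 × 9.58 − 0.117) − 1] = 97.55 / 40.32 = 2.420 mg/L.
Correct the yield for decay: Y_obs = Y/(1 + k_d θ_c) = 0.499 / (1 + 0.117 × 8.86) = 0.499 / 2.037 = 0.2450.
Q·(S₀ − S) = 1190 × (1440 − 2.42) × 10⁻³ = 1711 kg/d removed.
P_X = Y_obs · Q(S₀ − S) = 0.2450 × 1711 = 419.2 kg VSS/d.

P_X ≈ 419 kg VSS/d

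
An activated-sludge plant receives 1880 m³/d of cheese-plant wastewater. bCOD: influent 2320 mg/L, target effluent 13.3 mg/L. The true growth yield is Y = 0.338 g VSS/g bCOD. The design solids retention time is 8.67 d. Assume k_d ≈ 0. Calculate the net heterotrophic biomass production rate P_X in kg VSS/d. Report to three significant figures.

P_X ≈ 1470 kg VSS/d

Since k_d ≈ 0, Y_obs = Y = 0.338 g VSS/g bCOD.
ΔS = 2320 − 13.3 = 2307 mg/L, so the substrate removal rate is 1880 × 2307/1000 = 4337 kg bCOD/d.
So the net sludge growth is P_X = 0.3380 × 4337 = 1466 kg VSS/d.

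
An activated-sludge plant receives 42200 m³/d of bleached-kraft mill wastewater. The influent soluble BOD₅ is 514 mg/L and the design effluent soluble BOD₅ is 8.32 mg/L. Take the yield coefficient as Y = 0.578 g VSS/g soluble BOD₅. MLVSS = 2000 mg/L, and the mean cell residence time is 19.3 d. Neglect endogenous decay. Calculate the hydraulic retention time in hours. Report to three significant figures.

τ ≈ 67.7 h

Biomass mass balance (decay neglected): V·X = Y·Q·(S₀ − S)·θ_c, so V = 0.578 × 42200 × (514 − 8.32) × 19.3 / 2000 = 119026 m³.
HRT = V/Q = 119026 m³ / 42200 m³·d⁻¹ = 2.821 d × 24 = 67.69 h.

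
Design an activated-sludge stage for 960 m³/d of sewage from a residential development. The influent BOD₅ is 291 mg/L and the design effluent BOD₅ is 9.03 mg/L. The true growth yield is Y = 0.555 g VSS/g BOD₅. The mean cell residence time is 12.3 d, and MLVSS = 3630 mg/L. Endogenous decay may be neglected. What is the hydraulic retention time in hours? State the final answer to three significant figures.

τ ≈ 12.7 h

V·X = Y·Q·ΔS·θ_c gives V = 0.555 × 960 × (291 − 9.03) × 12.3 / 3630 = 509.1 m³.
HRT = V/Q = 509.1 m³ / 960 m³·d⁻¹ = 0.5303 d × 24 = 12.73 h.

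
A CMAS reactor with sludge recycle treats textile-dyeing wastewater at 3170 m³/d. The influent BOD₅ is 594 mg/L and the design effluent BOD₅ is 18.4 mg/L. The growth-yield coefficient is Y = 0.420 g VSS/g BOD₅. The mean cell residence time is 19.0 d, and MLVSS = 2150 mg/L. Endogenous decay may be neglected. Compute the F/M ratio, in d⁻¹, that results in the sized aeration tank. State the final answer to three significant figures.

F/M ≈ 0.129 d⁻¹

V·X = Y·Q·ΔS·θ_c gives V = 0.420 × 3170 × (594 − 18.4) × 19.0 / 2150 = 6772 m³.
F/M = Q·S₀ / (V·X) = 3170 × 594 / (6772 × 2150) = 0.1293 g BOD₅·(g VSS·d)⁻¹.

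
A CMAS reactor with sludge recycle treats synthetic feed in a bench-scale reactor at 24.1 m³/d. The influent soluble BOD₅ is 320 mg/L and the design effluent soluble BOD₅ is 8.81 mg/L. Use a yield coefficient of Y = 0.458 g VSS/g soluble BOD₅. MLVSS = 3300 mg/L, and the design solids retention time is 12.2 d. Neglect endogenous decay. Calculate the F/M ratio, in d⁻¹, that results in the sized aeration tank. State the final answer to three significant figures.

With k_d = 0 the design equation reduces to V = Y Q (S₀−S) θ_c / X = 0.458 × 24.1 × (320 − 8.81) × 12.2 / 3300 = 12.70 m³.
F/M = Q·S₀ / (V·X) = 24.1 × 320 / (12.70 × 3300) = 0.1840 g soluble BOD₅·(g VSS·d)⁻¹.

F/M ≈ 0.184 d⁻¹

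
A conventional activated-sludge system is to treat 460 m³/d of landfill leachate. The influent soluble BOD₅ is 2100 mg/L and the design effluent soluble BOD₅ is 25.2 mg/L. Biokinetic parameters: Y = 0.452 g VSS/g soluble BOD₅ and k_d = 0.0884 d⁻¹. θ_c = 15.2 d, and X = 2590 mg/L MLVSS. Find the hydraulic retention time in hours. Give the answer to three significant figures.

Rearranging the biomass balance for a CMAS with decay, V = Y·Q·ΔS·θ_c / [X·(1+k_d θ_c)] = 0.452 × 460 × (2100 − 25.2) × 15.2 / [2590 × (1 + 0.0884 × 15.2)] = 6.56×10^6 / 6070 = 1080 m³.
τ = V/Q = 1080/460 = 2.348 d, or 56.36 h.

τ ≈ 56.4 h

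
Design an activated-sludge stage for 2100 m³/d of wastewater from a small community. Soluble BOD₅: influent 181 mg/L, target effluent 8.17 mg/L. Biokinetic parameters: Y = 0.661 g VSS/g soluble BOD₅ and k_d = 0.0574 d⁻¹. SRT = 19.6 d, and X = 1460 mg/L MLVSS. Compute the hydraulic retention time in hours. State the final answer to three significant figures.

τ ≈ 17.3 h

Steady-state biomass mass balance: V·X·(1 + k_d·θ_c) = Y·Q·(S₀ − S)·θ_c, so V = 0.661 × 2100 × (181 − 8.17) × 19.6 / [1460 × (1 + 0.0574 × 19.6)] = 4.7×10^6 / 3103 = 1516 m³.
HRT = V/Q = 1516 m³ / 2100 m³·d⁻¹ = 0.7217 d × 24 = 17.32 h.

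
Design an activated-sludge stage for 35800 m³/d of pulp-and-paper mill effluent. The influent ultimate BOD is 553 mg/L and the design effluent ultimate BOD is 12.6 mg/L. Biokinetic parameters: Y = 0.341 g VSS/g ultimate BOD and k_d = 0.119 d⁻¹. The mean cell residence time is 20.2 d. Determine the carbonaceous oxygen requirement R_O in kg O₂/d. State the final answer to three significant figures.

R_O ≈ 16600 kg O₂/d

Correct the yield for decay: Y_obs = Y/(1 + k_d θ_c) = 0.341 / (1 + 0.119 × 20.2) = 0.341 / 3.404 = 0.1002.
ΔS = 553 − 12.6 = 540.4 mg/L, so the substrate removal rate is 35800 × 540.4/1000 = 19346 kg ultimate BOD/d.
Biomass synthesised: P_X = Y_obs × 19346 = 1938 kg VSS/d.
Carbonaceous O₂ demand = substrate oxidised − cell-mass equivalent = 19346 − 1.42 × 1938 = 16594 kg O₂/d.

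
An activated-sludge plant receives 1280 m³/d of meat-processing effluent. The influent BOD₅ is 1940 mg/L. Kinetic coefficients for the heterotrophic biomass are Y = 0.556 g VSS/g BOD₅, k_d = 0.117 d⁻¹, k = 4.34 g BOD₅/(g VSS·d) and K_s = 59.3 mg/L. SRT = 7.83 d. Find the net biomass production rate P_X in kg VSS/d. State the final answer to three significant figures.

From the Monod/SRT balance for a CMAS, S = K_s·(1+k_d θ_c)/[θ_c·(Y k − k_d) − 1] = 59.3 × (1 + 0.117 × 7.83) / [7.83 × (0.556 × 4.34 − 0.117) − 1] = 113.6 / 16.98 = 6.693 mg/L.
Correct the yield for decay: Y_obs = Y/(1 + k_d θ_c) = 0.556 / (1 + 0.117 × 7.83) = 0.556 / 1.916 = 0.2902.
ΔS = 1940 − 6.69 = 1933 mg/L, so the substrate removal rate is 1280 × 1933/1000 = 2475 kg BOD₅/d.
Biomass produced: P_X = Y_obs·Q·ΔS = 0.2902 × 2475 ≈ 718.1 kg VSS/d.

P_X ≈ 718 kg VSS/d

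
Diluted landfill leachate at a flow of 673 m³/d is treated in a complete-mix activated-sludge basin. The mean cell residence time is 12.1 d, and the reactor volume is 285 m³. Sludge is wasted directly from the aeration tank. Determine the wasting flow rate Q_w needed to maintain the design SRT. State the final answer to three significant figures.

Q_w ≈ 23.6 m³/d

For wasting at MLVSS concentration, Q_w = V/θ_c = 285.0/12.1 = 23.55 m³/d.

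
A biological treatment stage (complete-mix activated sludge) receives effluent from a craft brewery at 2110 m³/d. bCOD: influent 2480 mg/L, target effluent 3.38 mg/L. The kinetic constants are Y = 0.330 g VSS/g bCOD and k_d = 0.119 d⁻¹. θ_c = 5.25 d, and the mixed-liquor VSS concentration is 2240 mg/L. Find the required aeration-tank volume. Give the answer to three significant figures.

V ≈ 2490 m³

Rearranging the biomass balance for a CMAS with decay, V = Y·Q·ΔS·θ_c / [X·(1+k_d θ_c)] = 0.330 × 2110 × (2480 − 3.38) × 5.25 / [2240 × (1 + 0.119 × 5.25)] = 9.05×10^6 / 3639 = 2488 m³.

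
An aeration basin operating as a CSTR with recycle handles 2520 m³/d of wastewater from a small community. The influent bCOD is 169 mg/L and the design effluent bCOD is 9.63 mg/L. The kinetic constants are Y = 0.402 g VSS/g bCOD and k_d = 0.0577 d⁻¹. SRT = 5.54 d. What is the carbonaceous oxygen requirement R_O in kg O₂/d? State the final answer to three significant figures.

Y_obs = Y / (1 + k_d θ_c) = 0.402 / (1 + 0.0577 × 5.54) = 0.402 / 1.320 = 0.3046.
Mass of bCOD removed per day: Q(S₀ − S) = 2520 × 159.4 g/m³ = 401.6 kg/d.
P_X = Y_obs·Q·(S₀ − S) = 0.3046 × 401.6 = 122.3 kg VSS/d.
R_O = Q·ΔS − 1.42 P_X = 401.6 − 173.7 = 227.9 kg O₂/d.

R_O ≈ 228 kg O₂/d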